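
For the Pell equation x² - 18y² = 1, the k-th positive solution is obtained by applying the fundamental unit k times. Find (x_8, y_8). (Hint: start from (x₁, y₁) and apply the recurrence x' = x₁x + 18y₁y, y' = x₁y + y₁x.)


Step 1: Find the fundamental solution (x₁, y₁) of x² - 18y² = 1.
  Expand √18 as a continued fraction. a₀ = ⌊√18⌋ = 4; iterate m_{k+1} = d_k·a_k − m_k, d_{k+1} = (18 − m_{k+1}²)/d_k, a_{k+1} = ⌊(a₀ + m_{k+1})/d_{k+1}⌋ (starting m₀ = 0, d₀ = 1), with convergents p_k = a_k·p_{k-1} + p_{k-2}, q_k = a_k·q_{k-1} + q_{k-2} (p₋₁ = 1, q₋₁ = 0):
  k = 0: a₀ = 4; p₀/q₀ = 4/1; p₀² − 18·q₀² = 16 − 18 = -2.
  k = 1: m = 4, d = 2, a = ⌊(4 + 4)/2⌋ = 4; p/q = (4·4 + 1)/(4·1 + 0) = 17/4; p² − 18·q² = 289 − 288 = 1.
  The first convergent with p² − 18·q² = 1 gives the fundamental solution (x₁, y₁) = (17, 4).
Step 2: Apply the recurrence (x_{n+1}, y_{n+1}) = (x₁x_n + 18y₁y_n, x₁y_n + y₁x_n) repeatedly.
  From (x_1, y_1) = (17, 4): x_2 = 17·17 + 18·4·4 = 577; y_2 = 17·4 + 4·17 = 136.
  From (x_2, y_2) = (577, 136): x_3 = 17·577 + 18·4·136 = 19601; y_3 = 17·136 + 4·577 = 4620.
  From (x_3, y_3) = (19601, 4620): x_4 = 17·19601 + 18·4·4620 = 665857; y_4 = 17·4620 + 4·19601 = 156944.
  From (x_4, y_4) = (665857, 156944): x_5 = 17·665857 + 18·4·156944 = 22619537; y_5 = 17·156944 + 4·665857 = 5331476.
  From (x_5, y_5) = (22619537, 5331476): x_6 = 17·22619537 + 18·4·5331476 = 768398401; y_6 = 17·5331476 + 4·22619537 = 181113240.
  From (x_6, y_6) = (768398401, 181113240): x_7 = 17·768398401 + 18·4·181113240 = 26102926097; y_7 = 17·181113240 + 4·768398401 = 6152518684.
  From (x_7, y_7) = (26102926097, 6152518684): x_8 = 17·26102926097 + 18·4·6152518684 = 886731088897; y_8 = 17·6152518684 + 4·26102926097 = 209004522016.
Step 3: Verify x_8² - 18·y_8² = 786292024016459316676609 - 786292024016459316676608 = 1 (should be 1). ✓

(x_1, y_1) = (17, 4); (x_8, y_8) = (886731088897, 209004522016).


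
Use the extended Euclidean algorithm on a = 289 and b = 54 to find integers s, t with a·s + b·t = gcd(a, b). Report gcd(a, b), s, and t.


Euclidean algorithm on (289, 54) — divide until remainder is 0:
  289 = 5 · 54 + 19
  54 = 2 · 19 + 16
  19 = 1 · 16 + 3
  16 = 5 · 3 + 1
  3 = 3 · 1 + 0
gcd(289, 54) = 1.
Track Bezout coefficients alongside the remainders: start with r₀ = 289 = a·1 + b·0 (s = 1, t = 0) and r₁ = 54 = a·0 + b·1 (s = 0, t = 1); each new remainder r_{k+1} = r_{k-1} − q_k·r_k inherits s_{k+1} = s_{k-1} − q_k·s_k, t_{k+1} = t_{k-1} − q_k·t_k, so r_k = a·s_k + b·t_k at every step:
  q = 5: r = 19, s = 1 − 5·0 = 1, t = 0 − 5·1 = -5  (check: 289·1 + 54·(-5) = 19)
  q = 2: r = 16, s = 0 − 2·1 = -2, t = 1 − 2·(-5) = 11  (check: 289·(-2) + 54·11 = 16)
  q = 1: r = 3, s = 1 − 1·(-2) = 3, t = -5 − 1·11 = -16  (check: 289·3 + 54·(-16) = 3)
  q = 5: r = 1, s = -2 − 5·3 = -17, t = 11 − 5·(-16) = 91  (check: 289·(-17) + 54·91 = 1)
The row with r = 1 (the gcd) gives the Bezout coefficients s = -17, t = 91.
Result: 289 · (-17) + 54 · (91) = 1.

gcd(289, 54) = 1; s = -17, t = 91 (check: 289·(-17) + 54·91 = 1).


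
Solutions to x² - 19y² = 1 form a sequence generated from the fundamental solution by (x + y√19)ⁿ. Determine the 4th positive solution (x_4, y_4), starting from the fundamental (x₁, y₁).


Step 1: Find the fundamental solution (x₁, y₁) of x² - 19y² = 1.
  Expand √19 as a continued fraction. a₀ = ⌊√19⌋ = 4; iterate m_{k+1} = d_k·a_k − m_k, d_{k+1} = (19 − m_{k+1}²)/d_k, a_{k+1} = ⌊(a₀ + m_{k+1})/d_{k+1}⌋ (starting m₀ = 0, d₀ = 1), with convergents p_k = a_k·p_{k-1} + p_{k-2}, q_k = a_k·q_{k-1} + q_{k-2} (p₋₁ = 1, q₋₁ = 0):
  k = 0: a₀ = 4; p₀/q₀ = 4/1; p₀² − 19·q₀² = 16 − 19 = -3.
  k = 1: m = 4, d = 3, a = ⌊(4 + 4)/3⌋ = 2; p/q = (2·4 + 1)/(2·1 + 0) = 9/2; p² − 19·q² = 81 − 76 = 5.
  k = 2: m = 2, d = 5, a = ⌊(4 + 2)/5⌋ = 1; p/q = (1·9 + 4)/(1·2 + 1) = 13/3; p² − 19·q² = 169 − 171 = -2.
  k = 3: m = 3, d = 2, a = ⌊(4 + 3)/2⌋ = 3; p/q = (3·13 + 9)/(3·3 + 2) = 48/11; p² − 19·q² = 2304 − 2299 = 5.
  k = 4: m = 3, d = 5, a = ⌊(4 + 3)/5⌋ = 1; p/q = (1·48 + 13)/(1·11 + 3) = 61/14; p² − 19·q² = 3721 − 3724 = -3.
  k = 5: m = 2, d = 3, a = ⌊(4 + 2)/3⌋ = 2; p/q = (2·61 + 48)/(2·14 + 11) = 170/39; p² − 19·q² = 28900 − 28899 = 1.
  The first convergent with p² − 19·q² = 1 gives the fundamental solution (x₁, y₁) = (170, 39).
Step 2: Apply the recurrence (x_{n+1}, y_{n+1}) = (x₁x_n + 19y₁y_n, x₁y_n + y₁x_n) repeatedly.
  From (x_1, y_1) = (170, 39): x_2 = 170·170 + 19·39·39 = 57799; y_2 = 170·39 + 39·170 = 13260.
  From (x_2, y_2) = (57799, 13260): x_3 = 170·57799 + 19·39·13260 = 19651490; y_3 = 170·13260 + 39·57799 = 4508361.
  From (x_3, y_3) = (19651490, 4508361): x_4 = 170·19651490 + 19·39·4508361 = 6681448801; y_4 = 170·4508361 + 39·19651490 = 1532829480.
Step 3: Verify x_4² - 19·y_4² = 44641758080384337601 - 44641758080384337600 = 1 (should be 1). ✓

(x_1, y_1) = (170, 39); (x_4, y_4) = (6681448801, 1532829480).


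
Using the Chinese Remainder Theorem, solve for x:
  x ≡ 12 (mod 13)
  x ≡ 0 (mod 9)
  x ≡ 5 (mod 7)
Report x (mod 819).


Moduli 13, 9, 7 are pairwise coprime; by CRT there is a unique solution modulo M = 13 · 9 · 7 = 819.
Solve pairwise, accumulating the modulus:
  Start with x ≡ 12 (mod 13).
  Combine with x ≡ 0 (mod 9): since gcd(13, 9) = 1, we get a unique residue mod 117.
    Write x = 12 + 13·t and substitute into x ≡ 0 (mod 9): 13·t ≡ 0 − 12 = -12 (mod 9).
    Reduce coefficients mod 9: 4·t ≡ 6 (mod 9).
    The inverse of 4 mod 9 is 7 (since 4·7 = 28 = 3·9 + 1), so t ≡ 7·6 = 42 ≡ 6 (mod 9).
    Then x = 12 + 13·6 = 90, valid modulo lcm(13, 9) = 117: x ≡ 90 (mod 117).
  Combine with x ≡ 5 (mod 7): since gcd(117, 7) = 1, we get a unique residue mod 819.
    Write x = 90 + 117·t and substitute into x ≡ 5 (mod 7): 117·t ≡ 5 − 90 = -85 (mod 7).
    Reduce coefficients mod 7: 5·t ≡ 6 (mod 7).
    The inverse of 5 mod 7 is 3 (since 5·3 = 15 = 2·7 + 1), so t ≡ 3·6 = 18 ≡ 4 (mod 7).
    Then x = 90 + 117·4 = 558, valid modulo lcm(117, 7) = 819: x ≡ 558 (mod 819).
Verify: 558 mod 13 = 12 ✓, 558 mod 9 = 0 ✓, 558 mod 7 = 5 ✓.

x ≡ 558 (mod 819).


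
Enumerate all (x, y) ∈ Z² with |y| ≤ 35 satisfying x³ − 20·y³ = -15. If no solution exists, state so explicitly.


The equation is x³ - 20y³ = -15. For fixed y, x³ = 20·y³ − 15, so a solution requires the RHS to be a perfect cube.
Strategy: iterate y from -35 to 35, compute RHS = 20·y³ − 15, and check whether it is a (positive or negative) perfect cube.
Check small values of y:
  y = 0: RHS = -15 is not a perfect cube.
  y = 1: RHS = 5 is not a perfect cube.
  y = -1: RHS = -35 is not a perfect cube.
  y = 2: RHS = 145 is not a perfect cube.
  y = -2: RHS = -175 is not a perfect cube.
  y = 3: RHS = 525 is not a perfect cube.
  y = -3: RHS = -555 is not a perfect cube.
Continuing the search up to |y| = 35 finds no solutions either.
No (x, y) in the scanned range satisfies the equation.

No integer solutions with |y| ≤ 35.


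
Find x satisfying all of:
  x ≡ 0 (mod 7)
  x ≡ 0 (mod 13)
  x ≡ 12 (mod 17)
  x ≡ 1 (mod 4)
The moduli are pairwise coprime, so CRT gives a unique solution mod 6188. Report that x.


Product of moduli M = 7 · 13 · 17 · 4 = 6188.
Merge one congruence at a time:
  Start: x ≡ 0 (mod 7).
  Combine with x ≡ 0 (mod 13); new modulus lcm = 91.
    Write x = 0 + 7·t and substitute into x ≡ 0 (mod 13): 7·t ≡ 0 − 0 = 0 (mod 13).
    The inverse of 7 mod 13 is 2 (since 7·2 = 14 = 1·13 + 1), so t ≡ 2·0 = 0 ≡ 0 (mod 13).
    Then x = 0 + 7·0 = 0, valid modulo lcm(7, 13) = 91: x ≡ 0 (mod 91).
  Combine with x ≡ 12 (mod 17); new modulus lcm = 1547.
    Write x = 0 + 91·t and substitute into x ≡ 12 (mod 17): 91·t ≡ 12 − 0 = 12 (mod 17).
    Reduce coefficients mod 17: 6·t ≡ 12 (mod 17).
    The inverse of 6 mod 17 is 3 (since 6·3 = 18 = 1·17 + 1), so t ≡ 3·12 = 36 ≡ 2 (mod 17).
    Then x = 0 + 91·2 = 182, valid modulo lcm(91, 17) = 1547: x ≡ 182 (mod 1547).
  Combine with x ≡ 1 (mod 4); new modulus lcm = 6188.
    Write x = 182 + 1547·t and substitute into x ≡ 1 (mod 4): 1547·t ≡ 1 − 182 = -181 (mod 4).
    Reduce coefficients mod 4: 3·t ≡ 3 (mod 4).
    The inverse of 3 mod 4 is 3 (since 3·3 = 9 = 2·4 + 1), so t ≡ 3·3 = 9 ≡ 1 (mod 4).
    Then x = 182 + 1547·1 = 1729, valid modulo lcm(1547, 4) = 6188: x ≡ 1729 (mod 6188).
Verify against each original: 1729 mod 7 = 0, 1729 mod 13 = 0, 1729 mod 17 = 12, 1729 mod 4 = 1.

x ≡ 1729 (mod 6188).


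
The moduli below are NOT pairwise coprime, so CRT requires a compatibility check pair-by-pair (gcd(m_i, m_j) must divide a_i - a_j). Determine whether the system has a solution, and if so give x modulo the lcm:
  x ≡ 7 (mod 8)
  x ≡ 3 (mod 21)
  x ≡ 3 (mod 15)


Moduli 8, 21, 15 are not pairwise coprime, so CRT works modulo lcm(m_i) when all pairwise compatibility conditions hold.
Pairwise compatibility: gcd(m_i, m_j) must divide a_i - a_j for every pair.
Merge one congruence at a time:
  Start: x ≡ 7 (mod 8).
  Combine with x ≡ 3 (mod 21): gcd(8, 21) = 1; 3 - 7 = -4, which IS divisible by 1, so compatible.
    Write x = 7 + 8·t and substitute into x ≡ 3 (mod 21): 8·t ≡ 3 − 7 = -4 (mod 21).
    Reduce coefficients mod 21: 8·t ≡ 17 (mod 21).
    The inverse of 8 mod 21 is 8 (since 8·8 = 64 = 3·21 + 1), so t ≡ 8·17 = 136 ≡ 10 (mod 21).
    Then x = 7 + 8·10 = 87, valid modulo lcm(8, 21) = 168: x ≡ 87 (mod 168).
  Combine with x ≡ 3 (mod 15): gcd(168, 15) = 3; 3 - 87 = -84, which IS divisible by 3, so compatible.
    Write x = 87 + 168·t and substitute into x ≡ 3 (mod 15): 168·t ≡ 3 − 87 = -84 (mod 15).
    Divide the congruence (and modulus) by g = 3: 56·t ≡ -28 (mod 5).
    Reduce coefficients mod 5: 1·t ≡ 2 (mod 5).
    So t ≡ 2 (mod 5).
    Then x = 87 + 168·2 = 423, valid modulo lcm(168, 15) = 840: x ≡ 423 (mod 840).
Verify: 423 mod 8 = 7, 423 mod 21 = 3, 423 mod 15 = 3.

x ≡ 423 (mod 840).


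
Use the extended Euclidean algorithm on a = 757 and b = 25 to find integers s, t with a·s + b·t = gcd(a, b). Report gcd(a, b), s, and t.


Euclidean algorithm on (757, 25) — divide until remainder is 0:
  757 = 30 · 25 + 7
  25 = 3 · 7 + 4
  7 = 1 · 4 + 3
  4 = 1 · 3 + 1
  3 = 3 · 1 + 0
gcd(757, 25) = 1.
Track Bezout coefficients alongside the remainders: start with r₀ = 757 = a·1 + b·0 (s = 1, t = 0) and r₁ = 25 = a·0 + b·1 (s = 0, t = 1); each new remainder r_{k+1} = r_{k-1} − q_k·r_k inherits s_{k+1} = s_{k-1} − q_k·s_k, t_{k+1} = t_{k-1} − q_k·t_k, so r_k = a·s_k + b·t_k at every step:
  q = 30: r = 7, s = 1 − 30·0 = 1, t = 0 − 30·1 = -30  (check: 757·1 + 25·(-30) = 7)
  q = 3: r = 4, s = 0 − 3·1 = -3, t = 1 − 3·(-30) = 91  (check: 757·(-3) + 25·91 = 4)
  q = 1: r = 3, s = 1 − 1·(-3) = 4, t = -30 − 1·91 = -121  (check: 757·4 + 25·(-121) = 3)
  q = 1: r = 1, s = -3 − 1·4 = -7, t = 91 − 1·(-121) = 212  (check: 757·(-7) + 25·212 = 1)
The row with r = 1 (the gcd) gives the Bezout coefficients s = -7, t = 212.
Result: 757 · (-7) + 25 · (212) = 1.

gcd(757, 25) = 1; s = -7, t = 212 (check: 757·(-7) + 25·212 = 1).


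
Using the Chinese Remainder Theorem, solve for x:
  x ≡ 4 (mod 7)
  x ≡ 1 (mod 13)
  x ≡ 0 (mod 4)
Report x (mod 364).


Moduli 7, 13, 4 are pairwise coprime; by CRT there is a unique solution modulo M = 7 · 13 · 4 = 364.
Solve pairwise, accumulating the modulus:
  Start with x ≡ 4 (mod 7).
  Combine with x ≡ 1 (mod 13): since gcd(7, 13) = 1, we get a unique residue mod 91.
    Write x = 4 + 7·t and substitute into x ≡ 1 (mod 13): 7·t ≡ 1 − 4 = -3 (mod 13).
    Reduce coefficients mod 13: 7·t ≡ 10 (mod 13).
    The inverse of 7 mod 13 is 2 (since 7·2 = 14 = 1·13 + 1), so t ≡ 2·10 = 20 ≡ 7 (mod 13).
    Then x = 4 + 7·7 = 53, valid modulo lcm(7, 13) = 91: x ≡ 53 (mod 91).
  Combine with x ≡ 0 (mod 4): since gcd(91, 4) = 1, we get a unique residue mod 364.
    Write x = 53 + 91·t and substitute into x ≡ 0 (mod 4): 91·t ≡ 0 − 53 = -53 (mod 4).
    Reduce coefficients mod 4: 3·t ≡ 3 (mod 4).
    The inverse of 3 mod 4 is 3 (since 3·3 = 9 = 2·4 + 1), so t ≡ 3·3 = 9 ≡ 1 (mod 4).
    Then x = 53 + 91·1 = 144, valid modulo lcm(91, 4) = 364: x ≡ 144 (mod 364).
Verify: 144 mod 7 = 4 ✓, 144 mod 13 = 1 ✓, 144 mod 4 = 0 ✓.

x ≡ 144 (mod 364).


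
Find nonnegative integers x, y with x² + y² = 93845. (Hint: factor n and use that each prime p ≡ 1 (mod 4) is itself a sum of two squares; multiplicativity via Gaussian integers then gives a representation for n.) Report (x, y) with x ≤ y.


Step 1: Factor n = 93845 = 5 · 137^2.
Step 2: Check the mod-4 condition on each prime factor: 5 ≡ 1 (mod 4), exponent 1; 137 ≡ 1 (mod 4), exponent 2.
All primes ≡ 3 (mod 4) appear to even exponent (or don't appear), so by the two-squares theorem n IS expressible as a sum of two squares.
Step 3: Build a representation. Here n = 5 · 137 · 137 is a product of primes ≡ 1 (mod 4). Each prime p ≡ 1 (mod 4) is itself a sum of two squares; find a² by testing p − a² for a perfect square:
  5: 5 − 1² = 4 = 2² ⇒ 5 = 1² + 2².
  137: 137 − 1² = 136, 137 − 2² = 133, 137 − 3² = 128, 137 − 4² = 121 = 11² ⇒ 137 = 4² + 11².
  Combine using the Brahmagupta–Fibonacci identity (a² + b²)(c² + d²) = (ac − bd)² + (ad + bc)² = (ac + bd)² + (ad − bc)²:
  5 · 137 = 685: from (1² + 2²)(4² + 11²), take (1·4 − 2·11, 1·11 + 2·4) = (4 − 22, 11 + 8) = (-18, 19); dropping signs (only squares matter) gives (18, 19); check 18² + 19² = 324 + 361 = 685 ✓.
  685 · 137 = 93845: from (18² + 19²)(4² + 11²), take (18·4 − 19·11, 18·11 + 19·4) = (72 − 209, 198 + 76) = (-137, 274); dropping signs (only squares matter) gives (137, 274); check 137² + 274² = 18769 + 75076 = 93845 ✓.
Step 4: Order so x ≤ y and verify: 137² + 274² = 18769 + 75076 = 93845 = n. ✓

n = 93845 = 137² + 274² (one valid representation with x ≤ y).


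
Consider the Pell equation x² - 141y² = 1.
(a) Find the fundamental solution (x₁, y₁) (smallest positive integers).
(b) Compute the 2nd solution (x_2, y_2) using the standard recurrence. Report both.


Step 1: Find the fundamental solution (x₁, y₁) of x² - 141y² = 1.
  Expand √141 as a continued fraction. a₀ = ⌊√141⌋ = 11; iterate m_{k+1} = d_k·a_k − m_k, d_{k+1} = (141 − m_{k+1}²)/d_k, a_{k+1} = ⌊(a₀ + m_{k+1})/d_{k+1}⌋ (starting m₀ = 0, d₀ = 1), with convergents p_k = a_k·p_{k-1} + p_{k-2}, q_k = a_k·q_{k-1} + q_{k-2} (p₋₁ = 1, q₋₁ = 0):
  k = 0: a₀ = 11; p₀/q₀ = 11/1; p₀² − 141·q₀² = 121 − 141 = -20.
  k = 1: m = 11, d = 20, a = ⌊(11 + 11)/20⌋ = 1; p/q = (1·11 + 1)/(1·1 + 0) = 12/1; p² − 141·q² = 144 − 141 = 3.
  k = 2: m = 9, d = 3, a = ⌊(11 + 9)/3⌋ = 6; p/q = (6·12 + 11)/(6·1 + 1) = 83/7; p² − 141·q² = 6889 − 6909 = -20.
  k = 3: m = 9, d = 20, a = ⌊(11 + 9)/20⌋ = 1; p/q = (1·83 + 12)/(1·7 + 1) = 95/8; p² − 141·q² = 9025 − 9024 = 1.
  The first convergent with p² − 141·q² = 1 gives the fundamental solution (x₁, y₁) = (95, 8).
Step 2: Apply the recurrence (x_{n+1}, y_{n+1}) = (x₁x_n + 141y₁y_n, x₁y_n + y₁x_n) repeatedly.
  From (x_1, y_1) = (95, 8): x_2 = 95·95 + 141·8·8 = 18049; y_2 = 95·8 + 8·95 = 1520.
Step 3: Verify x_2² - 141·y_2² = 325766401 - 325766400 = 1 (should be 1). ✓

(x_1, y_1) = (95, 8); (x_2, y_2) = (18049, 1520).


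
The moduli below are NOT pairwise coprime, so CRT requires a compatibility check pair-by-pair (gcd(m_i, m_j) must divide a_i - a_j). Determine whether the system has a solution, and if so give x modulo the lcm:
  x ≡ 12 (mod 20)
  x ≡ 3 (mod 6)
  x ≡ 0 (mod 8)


Moduli 20, 6, 8 are not pairwise coprime, so CRT works modulo lcm(m_i) when all pairwise compatibility conditions hold.
Pairwise compatibility: gcd(m_i, m_j) must divide a_i - a_j for every pair.
Merge one congruence at a time:
  Start: x ≡ 12 (mod 20).
  Combine with x ≡ 3 (mod 6): gcd(20, 6) = 2, and 3 - 12 = -9 is NOT divisible by 2.
    ⇒ system is inconsistent (no integer solution).

No solution (the system is inconsistent).


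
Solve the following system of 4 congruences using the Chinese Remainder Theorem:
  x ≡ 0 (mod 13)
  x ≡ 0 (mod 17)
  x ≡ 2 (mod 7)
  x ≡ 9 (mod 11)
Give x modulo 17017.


Product of moduli M = 13 · 17 · 7 · 11 = 17017.
Merge one congruence at a time:
  Start: x ≡ 0 (mod 13).
  Combine with x ≡ 0 (mod 17); new modulus lcm = 221.
    Write x = 0 + 13·t and substitute into x ≡ 0 (mod 17): 13·t ≡ 0 − 0 = 0 (mod 17).
    The inverse of 13 mod 17 is 4 (since 13·4 = 52 = 3·17 + 1), so t ≡ 4·0 = 0 ≡ 0 (mod 17).
    Then x = 0 + 13·0 = 0, valid modulo lcm(13, 17) = 221: x ≡ 0 (mod 221).
  Combine with x ≡ 2 (mod 7); new modulus lcm = 1547.
    Write x = 0 + 221·t and substitute into x ≡ 2 (mod 7): 221·t ≡ 2 − 0 = 2 (mod 7).
    Reduce coefficients mod 7: 4·t ≡ 2 (mod 7).
    The inverse of 4 mod 7 is 2 (since 4·2 = 8 = 1·7 + 1), so t ≡ 2·2 = 4 ≡ 4 (mod 7).
    Then x = 0 + 221·4 = 884, valid modulo lcm(221, 7) = 1547: x ≡ 884 (mod 1547).
  Combine with x ≡ 9 (mod 11); new modulus lcm = 17017.
    Write x = 884 + 1547·t and substitute into x ≡ 9 (mod 11): 1547·t ≡ 9 − 884 = -875 (mod 11).
    Reduce coefficients mod 11: 7·t ≡ 5 (mod 11).
    The inverse of 7 mod 11 is 8 (since 7·8 = 56 = 5·11 + 1), so t ≡ 8·5 = 40 ≡ 7 (mod 11).
    Then x = 884 + 1547·7 = 11713, valid modulo lcm(1547, 11) = 17017: x ≡ 11713 (mod 17017).
Verify against each original: 11713 mod 13 = 0, 11713 mod 17 = 0, 11713 mod 7 = 2, 11713 mod 11 = 9.

x ≡ 11713 (mod 17017).


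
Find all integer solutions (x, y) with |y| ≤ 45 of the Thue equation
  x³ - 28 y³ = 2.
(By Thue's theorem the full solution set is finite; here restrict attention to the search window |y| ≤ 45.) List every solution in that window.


The equation is x³ - 28y³ = 2. For fixed y, x³ = 28·y³ + 2, so a solution requires the RHS to be a perfect cube.
Strategy: iterate y from -45 to 45, compute RHS = 28·y³ + 2, and check whether it is a (positive or negative) perfect cube.
Check small values of y:
  y = 0: RHS = 2 is not a perfect cube.
  y = 1: RHS = 30 is not a perfect cube.
  y = -1: RHS = -26 is not a perfect cube.
  y = 2: RHS = 226 is not a perfect cube.
  y = -2: RHS = -222 is not a perfect cube.
  y = 3: RHS = 758 is not a perfect cube.
  y = -3: RHS = -754 is not a perfect cube.
Continuing the search up to |y| = 45 finds no solutions either.
No (x, y) in the scanned range satisfies the equation.

No integer solutions with |y| ≤ 45.


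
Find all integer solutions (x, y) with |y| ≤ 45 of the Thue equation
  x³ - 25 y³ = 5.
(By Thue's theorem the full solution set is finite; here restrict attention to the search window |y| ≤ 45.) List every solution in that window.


The equation is x³ - 25y³ = 5. For fixed y, x³ = 25·y³ + 5, so a solution requires the RHS to be a perfect cube.
Strategy: iterate y from -45 to 45, compute RHS = 25·y³ + 5, and check whether it is a (positive or negative) perfect cube.
Check small values of y:
  y = 0: RHS = 5 is not a perfect cube.
  y = 1: RHS = 30 is not a perfect cube.
  y = -1: RHS = -20 is not a perfect cube.
  y = 2: RHS = 205 is not a perfect cube.
  y = -2: RHS = -195 is not a perfect cube.
  y = 3: RHS = 680 is not a perfect cube.
  y = -3: RHS = -670 is not a perfect cube.
Continuing the search up to |y| = 45 finds no solutions either.
No (x, y) in the scanned range satisfies the equation.

No integer solutions with |y| ≤ 45.


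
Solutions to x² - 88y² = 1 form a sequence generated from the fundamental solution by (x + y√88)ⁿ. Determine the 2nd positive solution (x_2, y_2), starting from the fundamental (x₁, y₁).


Step 1: Find the fundamental solution (x₁, y₁) of x² - 88y² = 1.
  Expand √88 as a continued fraction. a₀ = ⌊√88⌋ = 9; iterate m_{k+1} = d_k·a_k − m_k, d_{k+1} = (88 − m_{k+1}²)/d_k, a_{k+1} = ⌊(a₀ + m_{k+1})/d_{k+1}⌋ (starting m₀ = 0, d₀ = 1), with convergents p_k = a_k·p_{k-1} + p_{k-2}, q_k = a_k·q_{k-1} + q_{k-2} (p₋₁ = 1, q₋₁ = 0):
  k = 0: a₀ = 9; p₀/q₀ = 9/1; p₀² − 88·q₀² = 81 − 88 = -7.
  k = 1: m = 9, d = 7, a = ⌊(9 + 9)/7⌋ = 2; p/q = (2·9 + 1)/(2·1 + 0) = 19/2; p² − 88·q² = 361 − 352 = 9.
  k = 2: m = 5, d = 9, a = ⌊(9 + 5)/9⌋ = 1; p/q = (1·19 + 9)/(1·2 + 1) = 28/3; p² − 88·q² = 784 − 792 = -8.
  k = 3: m = 4, d = 8, a = ⌊(9 + 4)/8⌋ = 1; p/q = (1·28 + 19)/(1·3 + 2) = 47/5; p² − 88·q² = 2209 − 2200 = 9.
  k = 4: m = 4, d = 9, a = ⌊(9 + 4)/9⌋ = 1; p/q = (1·47 + 28)/(1·5 + 3) = 75/8; p² − 88·q² = 5625 − 5632 = -7.
  k = 5: m = 5, d = 7, a = ⌊(9 + 5)/7⌋ = 2; p/q = (2·75 + 47)/(2·8 + 5) = 197/21; p² − 88·q² = 38809 − 38808 = 1.
  The first convergent with p² − 88·q² = 1 gives the fundamental solution (x₁, y₁) = (197, 21).
Step 2: Apply the recurrence (x_{n+1}, y_{n+1}) = (x₁x_n + 88y₁y_n, x₁y_n + y₁x_n) repeatedly.
  From (x_1, y_1) = (197, 21): x_2 = 197·197 + 88·21·21 = 77617; y_2 = 197·21 + 21·197 = 8274.
Step 3: Verify x_2² - 88·y_2² = 6024398689 - 6024398688 = 1 (should be 1). ✓

(x_1, y_1) = (197, 21); (x_2, y_2) = (77617, 8274).


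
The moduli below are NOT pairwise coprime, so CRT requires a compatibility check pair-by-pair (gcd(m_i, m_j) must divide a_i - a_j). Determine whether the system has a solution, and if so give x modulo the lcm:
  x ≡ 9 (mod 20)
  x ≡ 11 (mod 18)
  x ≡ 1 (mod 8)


Moduli 20, 18, 8 are not pairwise coprime, so CRT works modulo lcm(m_i) when all pairwise compatibility conditions hold.
Pairwise compatibility: gcd(m_i, m_j) must divide a_i - a_j for every pair.
Merge one congruence at a time:
  Start: x ≡ 9 (mod 20).
  Combine with x ≡ 11 (mod 18): gcd(20, 18) = 2; 11 - 9 = 2, which IS divisible by 2, so compatible.
    Write x = 9 + 20·t and substitute into x ≡ 11 (mod 18): 20·t ≡ 11 − 9 = 2 (mod 18).
    Divide the congruence (and modulus) by g = 2: 10·t ≡ 1 (mod 9).
    Reduce coefficients mod 9: 1·t ≡ 1 (mod 9).
    So t ≡ 1 (mod 9).
    Then x = 9 + 20·1 = 29, valid modulo lcm(20, 18) = 180: x ≡ 29 (mod 180).
  Combine with x ≡ 1 (mod 8): gcd(180, 8) = 4; 1 - 29 = -28, which IS divisible by 4, so compatible.
    Write x = 29 + 180·t and substitute into x ≡ 1 (mod 8): 180·t ≡ 1 − 29 = -28 (mod 8).
    Divide the congruence (and modulus) by g = 4: 45·t ≡ -7 (mod 2).
    Reduce coefficients mod 2: 1·t ≡ 1 (mod 2).
    So t ≡ 1 (mod 2).
    Then x = 29 + 180·1 = 209, valid modulo lcm(180, 8) = 360: x ≡ 209 (mod 360).
Verify: 209 mod 20 = 9, 209 mod 18 = 11, 209 mod 8 = 1.

x ≡ 209 (mod 360).


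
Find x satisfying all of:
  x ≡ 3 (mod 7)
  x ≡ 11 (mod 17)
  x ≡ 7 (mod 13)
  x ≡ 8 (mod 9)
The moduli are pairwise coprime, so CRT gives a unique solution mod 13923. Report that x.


Product of moduli M = 7 · 17 · 13 · 9 = 13923.
Merge one congruence at a time:
  Start: x ≡ 3 (mod 7).
  Combine with x ≡ 11 (mod 17); new modulus lcm = 119.
    Write x = 3 + 7·t and substitute into x ≡ 11 (mod 17): 7·t ≡ 11 − 3 = 8 (mod 17).
    The inverse of 7 mod 17 is 5 (since 7·5 = 35 = 2·17 + 1), so t ≡ 5·8 = 40 ≡ 6 (mod 17).
    Then x = 3 + 7·6 = 45, valid modulo lcm(7, 17) = 119: x ≡ 45 (mod 119).
  Combine with x ≡ 7 (mod 13); new modulus lcm = 1547.
    Write x = 45 + 119·t and substitute into x ≡ 7 (mod 13): 119·t ≡ 7 − 45 = -38 (mod 13).
    Reduce coefficients mod 13: 2·t ≡ 1 (mod 13).
    The inverse of 2 mod 13 is 7 (since 2·7 = 14 = 1·13 + 1), so t ≡ 7·1 = 7 ≡ 7 (mod 13).
    Then x = 45 + 119·7 = 878, valid modulo lcm(119, 13) = 1547: x ≡ 878 (mod 1547).
  Combine with x ≡ 8 (mod 9); new modulus lcm = 13923.
    Write x = 878 + 1547·t and substitute into x ≡ 8 (mod 9): 1547·t ≡ 8 − 878 = -870 (mod 9).
    Reduce coefficients mod 9: 8·t ≡ 3 (mod 9).
    The inverse of 8 mod 9 is 8 (since 8·8 = 64 = 7·9 + 1), so t ≡ 8·3 = 24 ≡ 6 (mod 9).
    Then x = 878 + 1547·6 = 10160, valid modulo lcm(1547, 9) = 13923: x ≡ 10160 (mod 13923).
Verify against each original: 10160 mod 7 = 3, 10160 mod 17 = 11, 10160 mod 13 = 7, 10160 mod 9 = 8.

x ≡ 10160 (mod 13923).


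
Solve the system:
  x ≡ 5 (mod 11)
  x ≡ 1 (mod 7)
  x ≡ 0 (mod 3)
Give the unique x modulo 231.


Moduli 11, 7, 3 are pairwise coprime; by CRT there is a unique solution modulo M = 11 · 7 · 3 = 231.
Solve pairwise, accumulating the modulus:
  Start with x ≡ 5 (mod 11).
  Combine with x ≡ 1 (mod 7): since gcd(11, 7) = 1, we get a unique residue mod 77.
    Write x = 5 + 11·t and substitute into x ≡ 1 (mod 7): 11·t ≡ 1 − 5 = -4 (mod 7).
    Reduce coefficients mod 7: 4·t ≡ 3 (mod 7).
    The inverse of 4 mod 7 is 2 (since 4·2 = 8 = 1·7 + 1), so t ≡ 2·3 = 6 ≡ 6 (mod 7).
    Then x = 5 + 11·6 = 71, valid modulo lcm(11, 7) = 77: x ≡ 71 (mod 77).
  Combine with x ≡ 0 (mod 3): since gcd(77, 3) = 1, we get a unique residue mod 231.
    Write x = 71 + 77·t and substitute into x ≡ 0 (mod 3): 77·t ≡ 0 − 71 = -71 (mod 3).
    Reduce coefficients mod 3: 2·t ≡ 1 (mod 3).
    The inverse of 2 mod 3 is 2 (since 2·2 = 4 = 1·3 + 1), so t ≡ 2·1 = 2 ≡ 2 (mod 3).
    Then x = 71 + 77·2 = 225, valid modulo lcm(77, 3) = 231: x ≡ 225 (mod 231).
Verify: 225 mod 11 = 5 ✓, 225 mod 7 = 1 ✓, 225 mod 3 = 0 ✓.

x ≡ 225 (mod 231).


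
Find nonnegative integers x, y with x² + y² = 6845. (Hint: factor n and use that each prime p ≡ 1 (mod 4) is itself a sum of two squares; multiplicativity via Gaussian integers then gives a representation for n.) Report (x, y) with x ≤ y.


Step 1: Factor n = 6845 = 5 · 37^2.
Step 2: Check the mod-4 condition on each prime factor: 5 ≡ 1 (mod 4), exponent 1; 37 ≡ 1 (mod 4), exponent 2.
All primes ≡ 3 (mod 4) appear to even exponent (or don't appear), so by the two-squares theorem n IS expressible as a sum of two squares.
Step 3: Build a representation. Here n = 5 · 37 · 37 is a product of primes ≡ 1 (mod 4). Each prime p ≡ 1 (mod 4) is itself a sum of two squares; find a² by testing p − a² for a perfect square:
  5: 5 − 1² = 4 = 2² ⇒ 5 = 1² + 2².
  37: 37 − 1² = 36 = 6² ⇒ 37 = 1² + 6².
  Combine using the Brahmagupta–Fibonacci identity (a² + b²)(c² + d²) = (ac − bd)² + (ad + bc)² = (ac + bd)² + (ad − bc)²:
  5 · 37 = 185: from (1² + 2²)(1² + 6²), take (1·1 − 2·6, 1·6 + 2·1) = (1 − 12, 6 + 2) = (-11, 8); dropping signs (only squares matter) gives (11, 8); check 11² + 8² = 121 + 64 = 185 ✓.
  185 · 37 = 6845: from (11² + 8²)(1² + 6²), take (11·1 − 8·6, 11·6 + 8·1) = (11 − 48, 66 + 8) = (-37, 74); dropping signs (only squares matter) gives (37, 74); check 37² + 74² = 1369 + 5476 = 6845 ✓.
Step 4: Order so x ≤ y and verify: 37² + 74² = 1369 + 5476 = 6845 = n. ✓

n = 6845 = 37² + 74² (one valid representation with x ≤ y).


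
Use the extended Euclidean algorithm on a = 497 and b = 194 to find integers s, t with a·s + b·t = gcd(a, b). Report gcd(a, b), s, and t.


Euclidean algorithm on (497, 194) — divide until remainder is 0:
  497 = 2 · 194 + 109
  194 = 1 · 109 + 85
  109 = 1 · 85 + 24
  85 = 3 · 24 + 13
  24 = 1 · 13 + 11
  13 = 1 · 11 + 2
  11 = 5 · 2 + 1
  2 = 2 · 1 + 0
gcd(497, 194) = 1.
Track Bezout coefficients alongside the remainders: start with r₀ = 497 = a·1 + b·0 (s = 1, t = 0) and r₁ = 194 = a·0 + b·1 (s = 0, t = 1); each new remainder r_{k+1} = r_{k-1} − q_k·r_k inherits s_{k+1} = s_{k-1} − q_k·s_k, t_{k+1} = t_{k-1} − q_k·t_k, so r_k = a·s_k + b·t_k at every step:
  q = 2: r = 109, s = 1 − 2·0 = 1, t = 0 − 2·1 = -2  (check: 497·1 + 194·(-2) = 109)
  q = 1: r = 85, s = 0 − 1·1 = -1, t = 1 − 1·(-2) = 3  (check: 497·(-1) + 194·3 = 85)
  q = 1: r = 24, s = 1 − 1·(-1) = 2, t = -2 − 1·3 = -5  (check: 497·2 + 194·(-5) = 24)
  q = 3: r = 13, s = -1 − 3·2 = -7, t = 3 − 3·(-5) = 18  (check: 497·(-7) + 194·18 = 13)
  q = 1: r = 11, s = 2 − 1·(-7) = 9, t = -5 − 1·18 = -23  (check: 497·9 + 194·(-23) = 11)
  q = 1: r = 2, s = -7 − 1·9 = -16, t = 18 − 1·(-23) = 41  (check: 497·(-16) + 194·41 = 2)
  q = 5: r = 1, s = 9 − 5·(-16) = 89, t = -23 − 5·41 = -228  (check: 497·89 + 194·(-228) = 1)
The row with r = 1 (the gcd) gives the Bezout coefficients s = 89, t = -228.
Result: 497 · (89) + 194 · (-228) = 1.

gcd(497, 194) = 1; s = 89, t = -228 (check: 497·89 + 194·(-228) = 1).


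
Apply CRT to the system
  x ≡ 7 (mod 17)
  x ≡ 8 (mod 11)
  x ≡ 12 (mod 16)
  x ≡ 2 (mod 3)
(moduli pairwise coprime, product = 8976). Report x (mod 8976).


Product of moduli M = 17 · 11 · 16 · 3 = 8976.
Merge one congruence at a time:
  Start: x ≡ 7 (mod 17).
  Combine with x ≡ 8 (mod 11); new modulus lcm = 187.
    Write x = 7 + 17·t and substitute into x ≡ 8 (mod 11): 17·t ≡ 8 − 7 = 1 (mod 11).
    Reduce coefficients mod 11: 6·t ≡ 1 (mod 11).
    The inverse of 6 mod 11 is 2 (since 6·2 = 12 = 1·11 + 1), so t ≡ 2·1 = 2 ≡ 2 (mod 11).
    Then x = 7 + 17·2 = 41, valid modulo lcm(17, 11) = 187: x ≡ 41 (mod 187).
  Combine with x ≡ 12 (mod 16); new modulus lcm = 2992.
    Write x = 41 + 187·t and substitute into x ≡ 12 (mod 16): 187·t ≡ 12 − 41 = -29 (mod 16).
    Reduce coefficients mod 16: 11·t ≡ 3 (mod 16).
    The inverse of 11 mod 16 is 3 (since 11·3 = 33 = 2·16 + 1), so t ≡ 3·3 = 9 ≡ 9 (mod 16).
    Then x = 41 + 187·9 = 1724, valid modulo lcm(187, 16) = 2992: x ≡ 1724 (mod 2992).
  Combine with x ≡ 2 (mod 3); new modulus lcm = 8976.
    Write x = 1724 + 2992·t and substitute into x ≡ 2 (mod 3): 2992·t ≡ 2 − 1724 = -1722 (mod 3).
    Reduce coefficients mod 3: 1·t ≡ 0 (mod 3).
    So t ≡ 0 (mod 3).
    Then x = 1724 + 2992·0 = 1724, valid modulo lcm(2992, 3) = 8976: x ≡ 1724 (mod 8976).
Verify against each original: 1724 mod 17 = 7, 1724 mod 11 = 8, 1724 mod 16 = 12, 1724 mod 3 = 2.

x ≡ 1724 (mod 8976).


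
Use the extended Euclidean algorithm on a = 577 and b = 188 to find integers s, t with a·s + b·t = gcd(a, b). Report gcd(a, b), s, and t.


Euclidean algorithm on (577, 188) — divide until remainder is 0:
  577 = 3 · 188 + 13
  188 = 14 · 13 + 6
  13 = 2 · 6 + 1
  6 = 6 · 1 + 0
gcd(577, 188) = 1.
Track Bezout coefficients alongside the remainders: start with r₀ = 577 = a·1 + b·0 (s = 1, t = 0) and r₁ = 188 = a·0 + b·1 (s = 0, t = 1); each new remainder r_{k+1} = r_{k-1} − q_k·r_k inherits s_{k+1} = s_{k-1} − q_k·s_k, t_{k+1} = t_{k-1} − q_k·t_k, so r_k = a·s_k + b·t_k at every step:
  q = 3: r = 13, s = 1 − 3·0 = 1, t = 0 − 3·1 = -3  (check: 577·1 + 188·(-3) = 13)
  q = 14: r = 6, s = 0 − 14·1 = -14, t = 1 − 14·(-3) = 43  (check: 577·(-14) + 188·43 = 6)
  q = 2: r = 1, s = 1 − 2·(-14) = 29, t = -3 − 2·43 = -89  (check: 577·29 + 188·(-89) = 1)
The row with r = 1 (the gcd) gives the Bezout coefficients s = 29, t = -89.
Result: 577 · (29) + 188 · (-89) = 1.

gcd(577, 188) = 1; s = 29, t = -89 (check: 577·29 + 188·(-89) = 1).


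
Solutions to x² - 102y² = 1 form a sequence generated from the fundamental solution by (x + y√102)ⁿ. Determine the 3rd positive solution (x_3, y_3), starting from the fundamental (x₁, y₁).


Step 1: Find the fundamental solution (x₁, y₁) of x² - 102y² = 1.
  Expand √102 as a continued fraction. a₀ = ⌊√102⌋ = 10; iterate m_{k+1} = d_k·a_k − m_k, d_{k+1} = (102 − m_{k+1}²)/d_k, a_{k+1} = ⌊(a₀ + m_{k+1})/d_{k+1}⌋ (starting m₀ = 0, d₀ = 1), with convergents p_k = a_k·p_{k-1} + p_{k-2}, q_k = a_k·q_{k-1} + q_{k-2} (p₋₁ = 1, q₋₁ = 0):
  k = 0: a₀ = 10; p₀/q₀ = 10/1; p₀² − 102·q₀² = 100 − 102 = -2.
  k = 1: m = 10, d = 2, a = ⌊(10 + 10)/2⌋ = 10; p/q = (10·10 + 1)/(10·1 + 0) = 101/10; p² − 102·q² = 10201 − 10200 = 1.
  The first convergent with p² − 102·q² = 1 gives the fundamental solution (x₁, y₁) = (101, 10).
Step 2: Apply the recurrence (x_{n+1}, y_{n+1}) = (x₁x_n + 102y₁y_n, x₁y_n + y₁x_n) repeatedly.
  From (x_1, y_1) = (101, 10): x_2 = 101·101 + 102·10·10 = 20401; y_2 = 101·10 + 10·101 = 2020.
  From (x_2, y_2) = (20401, 2020): x_3 = 101·20401 + 102·10·2020 = 4120901; y_3 = 101·2020 + 10·20401 = 408030.
Step 3: Verify x_3² - 102·y_3² = 16981825051801 - 16981825051800 = 1 (should be 1). ✓

(x_1, y_1) = (101, 10); (x_3, y_3) = (4120901, 408030).


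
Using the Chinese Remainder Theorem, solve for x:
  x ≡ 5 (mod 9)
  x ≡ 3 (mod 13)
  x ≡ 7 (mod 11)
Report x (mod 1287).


Moduli 9, 13, 11 are pairwise coprime; by CRT there is a unique solution modulo M = 9 · 13 · 11 = 1287.
Solve pairwise, accumulating the modulus:
  Start with x ≡ 5 (mod 9).
  Combine with x ≡ 3 (mod 13): since gcd(9, 13) = 1, we get a unique residue mod 117.
    Write x = 5 + 9·t and substitute into x ≡ 3 (mod 13): 9·t ≡ 3 − 5 = -2 (mod 13).
    Reduce coefficients mod 13: 9·t ≡ 11 (mod 13).
    The inverse of 9 mod 13 is 3 (since 9·3 = 27 = 2·13 + 1), so t ≡ 3·11 = 33 ≡ 7 (mod 13).
    Then x = 5 + 9·7 = 68, valid modulo lcm(9, 13) = 117: x ≡ 68 (mod 117).
  Combine with x ≡ 7 (mod 11): since gcd(117, 11) = 1, we get a unique residue mod 1287.
    Write x = 68 + 117·t and substitute into x ≡ 7 (mod 11): 117·t ≡ 7 − 68 = -61 (mod 11).
    Reduce coefficients mod 11: 7·t ≡ 5 (mod 11).
    The inverse of 7 mod 11 is 8 (since 7·8 = 56 = 5·11 + 1), so t ≡ 8·5 = 40 ≡ 7 (mod 11).
    Then x = 68 + 117·7 = 887, valid modulo lcm(117, 11) = 1287: x ≡ 887 (mod 1287).
Verify: 887 mod 9 = 5 ✓, 887 mod 13 = 3 ✓, 887 mod 11 = 7 ✓.

x ≡ 887 (mod 1287).


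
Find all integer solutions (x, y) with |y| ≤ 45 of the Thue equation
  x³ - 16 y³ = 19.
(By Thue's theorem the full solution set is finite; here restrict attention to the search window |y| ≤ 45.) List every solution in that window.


The equation is x³ - 16y³ = 19. For fixed y, x³ = 16·y³ + 19, so a solution requires the RHS to be a perfect cube.
Strategy: iterate y from -45 to 45, compute RHS = 16·y³ + 19, and check whether it is a (positive or negative) perfect cube.
Check small values of y:
  y = 0: RHS = 19 is not a perfect cube.
  y = 1: RHS = 35 is not a perfect cube.
  y = -1: RHS = 3 is not a perfect cube.
  y = 2: RHS = 147 is not a perfect cube.
  y = -2: RHS = -109 is not a perfect cube.
  y = 3: RHS = 451 is not a perfect cube.
  y = -3: RHS = -413 is not a perfect cube.
Continuing the search up to |y| = 45 finds no solutions either.
No (x, y) in the scanned range satisfies the equation.

No integer solutions with |y| ≤ 45.


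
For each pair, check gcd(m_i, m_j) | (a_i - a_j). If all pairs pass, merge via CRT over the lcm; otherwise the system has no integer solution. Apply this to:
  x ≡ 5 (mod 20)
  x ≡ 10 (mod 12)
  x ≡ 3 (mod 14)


Moduli 20, 12, 14 are not pairwise coprime, so CRT works modulo lcm(m_i) when all pairwise compatibility conditions hold.
Pairwise compatibility: gcd(m_i, m_j) must divide a_i - a_j for every pair.
Merge one congruence at a time:
  Start: x ≡ 5 (mod 20).
  Combine with x ≡ 10 (mod 12): gcd(20, 12) = 4, and 10 - 5 = 5 is NOT divisible by 4.
    ⇒ system is inconsistent (no integer solution).

No solution (the system is inconsistent).


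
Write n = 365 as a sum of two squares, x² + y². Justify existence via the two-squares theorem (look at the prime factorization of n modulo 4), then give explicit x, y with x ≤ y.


Step 1: Factor n = 365 = 5 · 73.
Step 2: Check the mod-4 condition on each prime factor: 5 ≡ 1 (mod 4), exponent 1; 73 ≡ 1 (mod 4), exponent 1.
All primes ≡ 3 (mod 4) appear to even exponent (or don't appear), so by the two-squares theorem n IS expressible as a sum of two squares.
Step 3: Build a representation. Here n = 5 · 73 is a product of primes ≡ 1 (mod 4). Each prime p ≡ 1 (mod 4) is itself a sum of two squares; find a² by testing p − a² for a perfect square:
  5: 5 − 1² = 4 = 2² ⇒ 5 = 1² + 2².
  73: 73 − 1² = 72, 73 − 2² = 69, 73 − 3² = 64 = 8² ⇒ 73 = 3² + 8².
  Combine using the Brahmagupta–Fibonacci identity (a² + b²)(c² + d²) = (ac − bd)² + (ad + bc)² = (ac + bd)² + (ad − bc)²:
  5 · 73 = 365: from (1² + 2²)(3² + 8²), take (1·3 − 2·8, 1·8 + 2·3) = (3 − 16, 8 + 6) = (-13, 14); dropping signs (only squares matter) gives (13, 14); check 13² + 14² = 169 + 196 = 365 ✓.
Step 4: Order so x ≤ y and verify: 13² + 14² = 169 + 196 = 365 = n. ✓

n = 365 = 13² + 14² (one valid representation with x ≤ y).


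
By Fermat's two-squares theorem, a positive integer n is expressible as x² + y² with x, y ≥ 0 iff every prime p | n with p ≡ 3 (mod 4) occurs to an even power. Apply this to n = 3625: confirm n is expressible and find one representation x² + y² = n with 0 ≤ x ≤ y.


Step 1: Factor n = 3625 = 5^3 · 29.
Step 2: Check the mod-4 condition on each prime factor: 5 ≡ 1 (mod 4), exponent 3; 29 ≡ 1 (mod 4), exponent 1.
All primes ≡ 3 (mod 4) appear to even exponent (or don't appear), so by the two-squares theorem n IS expressible as a sum of two squares.
Step 3: Build a representation. Group n = k² · m with k = 5 and m = 5 · 29 = 145 (a product of primes ≡ 1 (mod 4)); a representation of m scales to one of n via (k·x)² + (k·y)² = k²(x² + y²). Each prime p ≡ 1 (mod 4) is itself a sum of two squares; find a² by testing p − a² for a perfect square:
  5: 5 − 1² = 4 = 2² ⇒ 5 = 1² + 2².
  29: 29 − 1² = 28, 29 − 2² = 25 = 5² ⇒ 29 = 2² + 5².
  Combine using the Brahmagupta–Fibonacci identity (a² + b²)(c² + d²) = (ac − bd)² + (ad + bc)² = (ac + bd)² + (ad − bc)²:
  5 · 29 = 145: from (1² + 2²)(2² + 5²), take (1·2 − 2·5, 1·5 + 2·2) = (2 − 10, 5 + 4) = (-8, 9); dropping signs (only squares matter) gives (8, 9); check 8² + 9² = 64 + 81 = 145 ✓.
  Scale by k = 5: (5·8, 5·9) = (40, 45).
Step 4: Order so x ≤ y and verify: 40² + 45² = 1600 + 2025 = 3625 = n. ✓

n = 3625 = 40² + 45² (one valid representation with x ≤ y).


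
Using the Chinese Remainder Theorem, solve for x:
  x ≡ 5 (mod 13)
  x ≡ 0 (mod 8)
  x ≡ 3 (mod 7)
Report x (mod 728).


Moduli 13, 8, 7 are pairwise coprime; by CRT there is a unique solution modulo M = 13 · 8 · 7 = 728.
Solve pairwise, accumulating the modulus:
  Start with x ≡ 5 (mod 13).
  Combine with x ≡ 0 (mod 8): since gcd(13, 8) = 1, we get a unique residue mod 104.
    Write x = 5 + 13·t and substitute into x ≡ 0 (mod 8): 13·t ≡ 0 − 5 = -5 (mod 8).
    Reduce coefficients mod 8: 5·t ≡ 3 (mod 8).
    The inverse of 5 mod 8 is 5 (since 5·5 = 25 = 3·8 + 1), so t ≡ 5·3 = 15 ≡ 7 (mod 8).
    Then x = 5 + 13·7 = 96, valid modulo lcm(13, 8) = 104: x ≡ 96 (mod 104).
  Combine with x ≡ 3 (mod 7): since gcd(104, 7) = 1, we get a unique residue mod 728.
    Write x = 96 + 104·t and substitute into x ≡ 3 (mod 7): 104·t ≡ 3 − 96 = -93 (mod 7).
    Reduce coefficients mod 7: 6·t ≡ 5 (mod 7).
    The inverse of 6 mod 7 is 6 (since 6·6 = 36 = 5·7 + 1), so t ≡ 6·5 = 30 ≡ 2 (mod 7).
    Then x = 96 + 104·2 = 304, valid modulo lcm(104, 7) = 728: x ≡ 304 (mod 728).
Verify: 304 mod 13 = 5 ✓, 304 mod 8 = 0 ✓, 304 mod 7 = 3 ✓.

x ≡ 304 (mod 728).


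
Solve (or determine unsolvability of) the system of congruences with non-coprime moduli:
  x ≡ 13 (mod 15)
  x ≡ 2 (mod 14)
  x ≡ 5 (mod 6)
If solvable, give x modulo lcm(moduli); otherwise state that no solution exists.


Moduli 15, 14, 6 are not pairwise coprime, so CRT works modulo lcm(m_i) when all pairwise compatibility conditions hold.
Pairwise compatibility: gcd(m_i, m_j) must divide a_i - a_j for every pair.
Merge one congruence at a time:
  Start: x ≡ 13 (mod 15).
  Combine with x ≡ 2 (mod 14): gcd(15, 14) = 1; 2 - 13 = -11, which IS divisible by 1, so compatible.
    Write x = 13 + 15·t and substitute into x ≡ 2 (mod 14): 15·t ≡ 2 − 13 = -11 (mod 14).
    Reduce coefficients mod 14: 1·t ≡ 3 (mod 14).
    So t ≡ 3 (mod 14).
    Then x = 13 + 15·3 = 58, valid modulo lcm(15, 14) = 210: x ≡ 58 (mod 210).
  Combine with x ≡ 5 (mod 6): gcd(210, 6) = 6, and 5 - 58 = -53 is NOT divisible by 6.
    ⇒ system is inconsistent (no integer solution).

No solution (the system is inconsistent).
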